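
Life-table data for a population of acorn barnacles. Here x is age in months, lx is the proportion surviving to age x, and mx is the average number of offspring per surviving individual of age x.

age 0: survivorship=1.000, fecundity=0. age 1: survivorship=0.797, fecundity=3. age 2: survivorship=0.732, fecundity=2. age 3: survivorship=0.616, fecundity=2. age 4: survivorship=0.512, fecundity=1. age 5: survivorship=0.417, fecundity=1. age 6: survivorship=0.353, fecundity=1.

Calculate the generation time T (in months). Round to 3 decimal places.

lx·mx: 0, 2.391, 1.464, 1.232, 0.512, 0.417, 0.353 → R0 = 6.369
x·lx·mx: 0, 2.391, 2.928, 3.696, 2.048, 2.085, 2.118 → Σ = 15.266
T = 15.266 / 6.369 = 2.396923… → 2.397

2.397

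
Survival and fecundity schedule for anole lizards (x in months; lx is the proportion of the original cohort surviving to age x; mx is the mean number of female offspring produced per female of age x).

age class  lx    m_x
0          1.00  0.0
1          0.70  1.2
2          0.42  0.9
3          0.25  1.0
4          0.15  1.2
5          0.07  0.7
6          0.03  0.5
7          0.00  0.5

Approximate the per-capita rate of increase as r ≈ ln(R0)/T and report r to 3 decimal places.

R0 = Σ lx·mx = 0 + 0.84 + 0.378 + 0.25 + 0.18 + 0.049 + 0.015 + 0 = 1.712
Σ x·lx·mx = 3.401; T = 3.401/1.712 = 1.98657…
r ≈ ln(R0)/T = ln(1.712)/1.98657… = 0.27065… → 0.271

0.271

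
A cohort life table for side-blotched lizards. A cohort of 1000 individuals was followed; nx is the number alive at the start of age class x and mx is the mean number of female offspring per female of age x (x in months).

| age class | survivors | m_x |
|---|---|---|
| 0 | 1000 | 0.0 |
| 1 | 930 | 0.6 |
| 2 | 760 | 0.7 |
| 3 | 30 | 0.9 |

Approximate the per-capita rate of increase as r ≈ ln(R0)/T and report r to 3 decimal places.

0.073

lx = nx/n0 = nx/1000: 1, 0.93, 0.76, 0.03
R0 = Σ lx·mx = 0 + 0.558 + 0.532 + 0.027 = 1.117
Σ x·lx·mx = 1.703; T = 1.703/1.117 = 1.52462…
r ≈ ln(R0)/T = ln(1.117)/1.52462… = 0.07257… → 0.073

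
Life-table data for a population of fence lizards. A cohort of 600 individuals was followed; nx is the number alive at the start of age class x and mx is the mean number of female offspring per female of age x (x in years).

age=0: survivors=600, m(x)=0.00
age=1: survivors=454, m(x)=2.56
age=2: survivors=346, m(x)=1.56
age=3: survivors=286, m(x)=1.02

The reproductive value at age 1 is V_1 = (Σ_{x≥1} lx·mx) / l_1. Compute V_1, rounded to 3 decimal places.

4.391

lx = nx/n0 = nx/600: 1, 0.75667…, 0.57667…, 0.47667…
lx·mx for x ≥ 1: 1.937067…, 0.8996…, 0.4862… → sum = 3.322867…
V_1 = 3.322867… / l_1 = 3.322867… / 0.756667… = 4.391454… → 4.391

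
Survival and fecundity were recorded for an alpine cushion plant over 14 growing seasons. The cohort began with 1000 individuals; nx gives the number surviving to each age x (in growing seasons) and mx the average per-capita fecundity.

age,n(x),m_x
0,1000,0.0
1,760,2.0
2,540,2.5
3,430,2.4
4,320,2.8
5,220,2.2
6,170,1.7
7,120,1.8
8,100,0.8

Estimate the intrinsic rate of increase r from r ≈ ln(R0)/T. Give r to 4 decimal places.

0.6033

lx = nx/n0 = nx/1000: 1, 0.76, 0.54, 0.43, 0.32, 0.22, 0.17, 0.12, 0.1
R0 = Σ lx·mx = 0 + 1.52 + 1.35 + 1.032 + 0.896 + 0.484 + 0.289 + 0.216 + 0.08 = 5.867
Σ x·lx·mx = 17.206; T = 17.206/5.867 = 2.93267…
r ≈ ln(R0)/T = ln(5.867)/2.93267… = 0.603321… → 0.6033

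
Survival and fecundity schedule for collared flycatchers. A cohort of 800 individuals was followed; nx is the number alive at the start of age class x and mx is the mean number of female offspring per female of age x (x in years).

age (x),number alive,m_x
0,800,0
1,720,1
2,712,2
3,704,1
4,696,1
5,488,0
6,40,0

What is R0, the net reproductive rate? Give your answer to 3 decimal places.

lx = nx/n0 = nx/800: 1, 0.9, 0.89, 0.88, 0.87, 0.61, 0.05
lx·mx by age: 0, 0.9, 1.78, 0.88, 0.87, 0, 0
R0 = Σ lx·mx = 4.43 → 4.430

4.430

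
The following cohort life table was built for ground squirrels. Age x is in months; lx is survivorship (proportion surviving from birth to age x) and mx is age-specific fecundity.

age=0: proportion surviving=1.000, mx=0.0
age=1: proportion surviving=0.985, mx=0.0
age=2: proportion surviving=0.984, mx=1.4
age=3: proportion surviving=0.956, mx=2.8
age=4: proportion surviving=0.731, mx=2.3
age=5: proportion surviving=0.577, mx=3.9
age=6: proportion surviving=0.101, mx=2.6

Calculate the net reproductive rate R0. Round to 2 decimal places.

8.25

lx·mx by age: 0, 0, 1.3776, 2.6768, 1.6813, 2.2503, 0.2626
R0 = Σ lx·mx = 8.2486 → 8.25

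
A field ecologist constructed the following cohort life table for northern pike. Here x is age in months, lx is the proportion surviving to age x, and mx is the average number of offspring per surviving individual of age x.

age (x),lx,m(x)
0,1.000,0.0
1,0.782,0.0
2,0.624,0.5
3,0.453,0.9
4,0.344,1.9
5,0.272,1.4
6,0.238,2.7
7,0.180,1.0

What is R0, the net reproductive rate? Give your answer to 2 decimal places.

2.58

lx·mx by age: 0, 0, 0.312, 0.4077, 0.6536, 0.3808, 0.6426, 0.18
R0 = Σ lx·mx = 2.5767 → 2.58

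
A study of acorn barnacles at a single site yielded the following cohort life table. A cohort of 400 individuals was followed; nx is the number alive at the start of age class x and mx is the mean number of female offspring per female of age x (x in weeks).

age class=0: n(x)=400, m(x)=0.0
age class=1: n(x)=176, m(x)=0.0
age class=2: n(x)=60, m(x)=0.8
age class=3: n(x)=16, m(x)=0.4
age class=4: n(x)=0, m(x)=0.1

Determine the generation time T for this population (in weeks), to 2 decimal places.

lx = nx/n0 = nx/400: 1, 0.44, 0.15, 0.04, 0
lx·mx: 0, 0, 0.12, 0.016, 0 → R0 = 0.136
x·lx·mx: 0, 0, 0.24, 0.048, 0 → Σ = 0.288
T = 0.288 / 0.136 = 2.117647… → 2.12

2.12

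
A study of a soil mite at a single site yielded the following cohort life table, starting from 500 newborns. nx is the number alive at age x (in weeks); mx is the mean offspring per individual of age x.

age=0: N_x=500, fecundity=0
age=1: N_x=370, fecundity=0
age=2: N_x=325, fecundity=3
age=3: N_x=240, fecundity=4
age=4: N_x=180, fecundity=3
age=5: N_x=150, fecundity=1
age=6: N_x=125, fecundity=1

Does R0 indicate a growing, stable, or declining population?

growing

lx = nx/n0 = nx/500: 1, 0.74, 0.65, 0.48, 0.36, 0.3, 0.25
R0 = Σ lx·mx = 0 + 0 + 1.95 + 1.92 + 1.08 + 0.3 + 0.25 = 5.5
R0 > 1, so the population is growing.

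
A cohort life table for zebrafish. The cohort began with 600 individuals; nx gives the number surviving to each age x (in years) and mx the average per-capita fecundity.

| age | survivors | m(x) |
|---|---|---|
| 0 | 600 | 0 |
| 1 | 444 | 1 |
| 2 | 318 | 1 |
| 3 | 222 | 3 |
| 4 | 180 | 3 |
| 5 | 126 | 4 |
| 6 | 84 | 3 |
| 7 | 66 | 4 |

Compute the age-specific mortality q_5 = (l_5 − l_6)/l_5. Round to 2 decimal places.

0.33

lx = nx/n0 = nx/600: 1, 0.74, 0.53, 0.37, 0.3, 0.21, 0.14, 0.11
q_5 = (l_5 − l_6) / l_5 = (0.21 − 0.14) / 0.21
     = 0.07 / 0.21 = 0.333333… → 0.33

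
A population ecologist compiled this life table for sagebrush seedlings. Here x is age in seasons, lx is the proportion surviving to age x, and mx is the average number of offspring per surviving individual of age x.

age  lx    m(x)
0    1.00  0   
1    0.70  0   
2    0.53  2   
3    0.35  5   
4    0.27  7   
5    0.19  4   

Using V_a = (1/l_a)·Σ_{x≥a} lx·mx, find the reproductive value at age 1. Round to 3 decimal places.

lx·mx for x ≥ 1: 0, 1.06, 1.75, 1.89, 0.76 → sum = 5.46
V_1 = 5.46 / l_1 = 5.46 / 0.7 = 7.8 → 7.800

7.800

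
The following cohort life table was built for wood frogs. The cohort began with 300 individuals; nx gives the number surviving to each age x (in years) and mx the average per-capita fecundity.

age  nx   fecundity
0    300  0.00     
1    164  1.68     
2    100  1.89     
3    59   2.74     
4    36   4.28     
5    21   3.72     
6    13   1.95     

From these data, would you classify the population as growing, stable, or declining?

lx = nx/n0 = nx/300: 1, 0.54667…, 0.33333…, 0.19667…, 0.12, 0.07, 0.04333…
R0 = Σ lx·mx = 0 + 0.9184… + 0.63… + 0.538867… + 0.5136 + 0.2604 + 0.0845… = 2.945767…
R0 > 1, so the population is growing.

growing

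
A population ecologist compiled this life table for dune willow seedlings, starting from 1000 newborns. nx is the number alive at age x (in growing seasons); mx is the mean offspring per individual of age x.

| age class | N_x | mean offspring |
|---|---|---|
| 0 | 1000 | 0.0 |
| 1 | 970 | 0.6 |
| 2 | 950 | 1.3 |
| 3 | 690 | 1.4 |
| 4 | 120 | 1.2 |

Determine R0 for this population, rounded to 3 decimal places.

2.927

lx = nx/n0 = nx/1000: 1, 0.97, 0.95, 0.69, 0.12
lx·mx by age: 0, 0.582, 1.235, 0.966, 0.144
R0 = Σ lx·mx = 2.927 → 2.927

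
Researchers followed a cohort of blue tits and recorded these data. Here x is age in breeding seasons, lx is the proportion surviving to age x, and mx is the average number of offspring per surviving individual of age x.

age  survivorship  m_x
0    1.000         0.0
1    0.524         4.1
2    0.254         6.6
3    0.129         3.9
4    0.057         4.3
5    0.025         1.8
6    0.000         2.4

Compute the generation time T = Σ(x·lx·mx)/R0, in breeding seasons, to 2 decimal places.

lx·mx: 0, 2.1484, 1.6764, 0.5031, 0.2451, 0.045, 0 → R0 = 4.618
x·lx·mx: 0, 2.1484, 3.3528, 1.5093, 0.9804, 0.225, 0 → Σ = 8.2159
T = 8.2159 / 4.618 = 1.779104… → 1.78

1.78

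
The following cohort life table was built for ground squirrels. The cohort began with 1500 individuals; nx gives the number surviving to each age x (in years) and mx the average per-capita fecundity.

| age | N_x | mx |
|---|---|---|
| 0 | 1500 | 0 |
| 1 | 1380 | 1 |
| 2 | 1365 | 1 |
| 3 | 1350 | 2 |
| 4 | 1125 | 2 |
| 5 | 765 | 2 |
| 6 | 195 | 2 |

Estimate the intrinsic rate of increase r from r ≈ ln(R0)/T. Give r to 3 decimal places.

lx = nx/n0 = nx/1500: 1, 0.92, 0.91, 0.9, 0.75, 0.51, 0.13
R0 = Σ lx·mx = 0 + 0.92 + 0.91 + 1.8 + 1.5 + 1.02 + 0.26 = 6.41
Σ x·lx·mx = 20.8; T = 20.8/6.41 = 3.24493…
r ≈ ln(R0)/T = ln(6.41)/3.24493… = 0.57254… → 0.573

0.573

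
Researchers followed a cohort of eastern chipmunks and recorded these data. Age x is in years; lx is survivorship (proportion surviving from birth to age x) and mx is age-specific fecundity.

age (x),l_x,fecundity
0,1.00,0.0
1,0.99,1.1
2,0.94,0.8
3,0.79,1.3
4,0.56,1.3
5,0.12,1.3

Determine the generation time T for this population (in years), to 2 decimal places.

lx·mx: 0, 1.089, 0.752, 1.027, 0.728, 0.156 → R0 = 3.752
x·lx·mx: 0, 1.089, 1.504, 3.081, 2.912, 0.78 → Σ = 9.366
T = 9.366 / 3.752 = 2.496269… → 2.50

2.50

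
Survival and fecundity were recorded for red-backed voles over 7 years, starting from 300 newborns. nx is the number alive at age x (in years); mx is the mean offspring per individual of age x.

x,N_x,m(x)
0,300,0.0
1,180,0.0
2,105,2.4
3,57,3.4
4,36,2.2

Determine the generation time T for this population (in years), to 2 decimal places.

2.67

lx = nx/n0 = nx/300: 1, 0.6, 0.35, 0.19, 0.12
lx·mx: 0, 0, 0.84, 0.646, 0.264 → R0 = 1.75
x·lx·mx: 0, 0, 1.68, 1.938, 1.056 → Σ = 4.674
T = 4.674 / 1.75 = 2.670857… → 2.67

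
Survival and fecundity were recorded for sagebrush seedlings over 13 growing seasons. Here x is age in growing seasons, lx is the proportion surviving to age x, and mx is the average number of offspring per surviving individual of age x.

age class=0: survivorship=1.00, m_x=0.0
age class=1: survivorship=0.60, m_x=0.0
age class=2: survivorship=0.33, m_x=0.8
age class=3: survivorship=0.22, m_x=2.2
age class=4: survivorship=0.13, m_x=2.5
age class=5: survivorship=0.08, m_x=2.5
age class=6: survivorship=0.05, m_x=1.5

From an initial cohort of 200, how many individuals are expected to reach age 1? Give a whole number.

120

Expected survivors = N0 · l_1 = 200 × 0.60 = 120 → 120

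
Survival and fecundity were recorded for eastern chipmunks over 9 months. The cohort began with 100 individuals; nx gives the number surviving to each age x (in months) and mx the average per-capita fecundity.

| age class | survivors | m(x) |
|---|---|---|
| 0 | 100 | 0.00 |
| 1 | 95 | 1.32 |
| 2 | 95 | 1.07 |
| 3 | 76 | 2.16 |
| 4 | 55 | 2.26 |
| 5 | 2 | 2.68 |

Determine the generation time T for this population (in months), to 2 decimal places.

2.58

lx = nx/n0 = nx/100: 1, 0.95, 0.95, 0.76, 0.55, 0.02
lx·mx: 0, 1.254, 1.0165, 1.6416, 1.243, 0.0536 → R0 = 5.2087
x·lx·mx: 0, 1.254, 2.033, 4.9248, 4.972, 0.268 → Σ = 13.4518
T = 13.4518 / 5.2087 = 2.582564… → 2.58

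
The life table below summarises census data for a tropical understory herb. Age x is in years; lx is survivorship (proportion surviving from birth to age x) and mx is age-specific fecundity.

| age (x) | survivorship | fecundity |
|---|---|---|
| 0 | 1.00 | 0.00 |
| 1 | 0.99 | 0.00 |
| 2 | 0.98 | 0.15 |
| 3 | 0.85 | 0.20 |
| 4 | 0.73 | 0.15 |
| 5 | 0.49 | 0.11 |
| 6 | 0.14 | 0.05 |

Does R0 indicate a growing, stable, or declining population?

declining

R0 = Σ lx·mx = 0 + 0 + 0.147 + 0.17 + 0.1095 + 0.0539 + 0.007 = 0.4874
R0 < 1, so the population is declining.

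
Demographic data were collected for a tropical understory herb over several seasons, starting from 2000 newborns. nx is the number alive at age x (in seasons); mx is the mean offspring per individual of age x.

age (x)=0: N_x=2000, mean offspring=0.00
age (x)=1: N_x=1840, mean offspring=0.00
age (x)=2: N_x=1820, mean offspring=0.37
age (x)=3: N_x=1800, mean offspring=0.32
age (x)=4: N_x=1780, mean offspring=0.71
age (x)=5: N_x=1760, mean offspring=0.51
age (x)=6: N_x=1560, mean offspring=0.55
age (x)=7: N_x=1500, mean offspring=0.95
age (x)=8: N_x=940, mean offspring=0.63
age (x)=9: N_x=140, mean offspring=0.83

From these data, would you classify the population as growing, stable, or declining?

growing

lx = nx/n0 = nx/2000: 1, 0.92, 0.91, 0.9, 0.89, 0.88, 0.78, 0.75, 0.47, 0.07
R0 = Σ lx·mx = 0 + 0 + 0.3367 + 0.288 + 0.6319 + 0.4488 + 0.429 + 0.7125 + 0.2961 + 0.0581 = 3.2011
R0 > 1, so the population is growing.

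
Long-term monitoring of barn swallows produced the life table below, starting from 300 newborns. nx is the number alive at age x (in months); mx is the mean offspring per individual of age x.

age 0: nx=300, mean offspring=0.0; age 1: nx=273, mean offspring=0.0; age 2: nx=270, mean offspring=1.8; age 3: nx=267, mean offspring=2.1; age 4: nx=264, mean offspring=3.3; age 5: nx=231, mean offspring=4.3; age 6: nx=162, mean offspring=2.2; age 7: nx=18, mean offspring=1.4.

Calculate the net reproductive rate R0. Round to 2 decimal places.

10.98

lx = nx/n0 = nx/300: 1, 0.91, 0.9, 0.89, 0.88, 0.77, 0.54, 0.06
lx·mx by age: 0, 0, 1.62, 1.869, 2.904, 3.311, 1.188, 0.084
R0 = Σ lx·mx = 10.976 → 10.98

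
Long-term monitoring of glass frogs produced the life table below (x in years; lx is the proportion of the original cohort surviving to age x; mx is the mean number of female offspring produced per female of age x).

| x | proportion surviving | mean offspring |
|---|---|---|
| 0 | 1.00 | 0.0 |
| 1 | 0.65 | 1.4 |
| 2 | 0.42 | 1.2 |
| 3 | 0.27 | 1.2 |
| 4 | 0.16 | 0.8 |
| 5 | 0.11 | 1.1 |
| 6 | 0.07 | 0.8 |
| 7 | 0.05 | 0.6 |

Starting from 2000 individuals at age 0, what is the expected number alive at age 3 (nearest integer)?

Expected survivors = N0 · l_3 = 2000 × 0.27 = 540 → 540

540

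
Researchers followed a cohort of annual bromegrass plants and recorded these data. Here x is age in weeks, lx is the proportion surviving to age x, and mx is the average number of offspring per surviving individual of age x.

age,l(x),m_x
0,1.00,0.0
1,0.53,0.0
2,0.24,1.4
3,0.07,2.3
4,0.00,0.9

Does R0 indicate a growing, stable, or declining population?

R0 = Σ lx·mx = 0 + 0 + 0.336 + 0.161 + 0 = 0.497
R0 < 1, so the population is declining.

declining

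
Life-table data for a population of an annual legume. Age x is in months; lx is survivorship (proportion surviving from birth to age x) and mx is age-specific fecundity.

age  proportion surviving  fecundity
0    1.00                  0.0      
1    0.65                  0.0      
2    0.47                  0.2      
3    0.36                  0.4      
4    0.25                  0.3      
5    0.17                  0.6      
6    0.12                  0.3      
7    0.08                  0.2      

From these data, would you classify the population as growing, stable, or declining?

R0 = Σ lx·mx = 0 + 0 + 0.094 + 0.144 + 0.075 + 0.102 + 0.036 + 0.016 = 0.467
R0 < 1, so the population is declining.

declining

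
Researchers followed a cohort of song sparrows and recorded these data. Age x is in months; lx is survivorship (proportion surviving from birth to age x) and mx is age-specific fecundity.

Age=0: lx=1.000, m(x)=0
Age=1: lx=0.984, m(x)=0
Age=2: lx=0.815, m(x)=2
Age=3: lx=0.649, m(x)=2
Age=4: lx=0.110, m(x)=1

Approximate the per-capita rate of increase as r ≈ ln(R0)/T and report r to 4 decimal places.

R0 = Σ lx·mx = 0 + 0 + 1.63 + 1.298 + 0.11 = 3.038
Σ x·lx·mx = 7.594; T = 7.594/3.038 = 2.49967…
r ≈ ln(R0)/T = ln(3.038)/2.49967… = 0.444538… → 0.4445

0.4445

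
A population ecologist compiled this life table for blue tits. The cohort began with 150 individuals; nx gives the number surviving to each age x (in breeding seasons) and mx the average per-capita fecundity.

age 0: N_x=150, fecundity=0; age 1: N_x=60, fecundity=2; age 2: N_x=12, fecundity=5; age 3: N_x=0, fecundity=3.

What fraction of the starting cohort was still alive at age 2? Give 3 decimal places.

l_2 = n_2/n_0 = 12/150 = 0.08 → 0.080

0.080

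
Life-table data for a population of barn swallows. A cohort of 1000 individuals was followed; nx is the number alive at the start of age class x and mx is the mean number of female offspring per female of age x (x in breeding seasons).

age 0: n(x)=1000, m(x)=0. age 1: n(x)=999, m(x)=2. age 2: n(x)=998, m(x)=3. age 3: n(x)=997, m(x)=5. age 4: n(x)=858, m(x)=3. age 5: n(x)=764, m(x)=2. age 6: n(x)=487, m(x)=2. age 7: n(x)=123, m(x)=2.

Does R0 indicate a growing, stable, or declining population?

growing

lx = nx/n0 = nx/1000: 1, 0.999, 0.998, 0.997, 0.858, 0.764, 0.487, 0.123
R0 = Σ lx·mx = 0 + 1.998 + 2.994 + 4.985 + 2.574 + 1.528 + 0.974 + 0.246 = 15.299
R0 > 1, so the population is growing.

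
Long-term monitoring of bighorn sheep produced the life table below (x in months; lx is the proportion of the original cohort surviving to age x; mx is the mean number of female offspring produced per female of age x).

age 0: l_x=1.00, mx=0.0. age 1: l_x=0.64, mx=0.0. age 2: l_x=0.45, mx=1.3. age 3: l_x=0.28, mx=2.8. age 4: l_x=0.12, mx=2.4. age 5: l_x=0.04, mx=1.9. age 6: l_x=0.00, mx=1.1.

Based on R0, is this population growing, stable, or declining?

growing

R0 = Σ lx·mx = 0 + 0 + 0.585 + 0.784 + 0.288 + 0.076 + 0 = 1.733
R0 > 1, so the population is growing.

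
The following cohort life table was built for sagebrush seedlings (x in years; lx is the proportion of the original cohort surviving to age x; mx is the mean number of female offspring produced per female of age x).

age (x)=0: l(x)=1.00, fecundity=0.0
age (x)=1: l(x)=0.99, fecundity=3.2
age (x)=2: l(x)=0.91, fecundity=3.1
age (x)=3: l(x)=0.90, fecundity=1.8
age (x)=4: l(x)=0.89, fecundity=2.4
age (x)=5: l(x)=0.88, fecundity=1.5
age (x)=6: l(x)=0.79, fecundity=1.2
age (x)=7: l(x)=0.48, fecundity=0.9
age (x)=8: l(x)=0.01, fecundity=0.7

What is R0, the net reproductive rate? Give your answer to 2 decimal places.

lx·mx by age: 0, 3.168, 2.821, 1.62, 2.136, 1.32, 0.948, 0.432, 0.007
R0 = Σ lx·mx = 12.452 → 12.45

12.45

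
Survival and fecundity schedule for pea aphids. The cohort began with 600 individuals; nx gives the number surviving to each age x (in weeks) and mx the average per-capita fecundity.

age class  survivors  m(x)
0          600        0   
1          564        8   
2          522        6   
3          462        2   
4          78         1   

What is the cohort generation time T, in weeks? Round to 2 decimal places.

1.60

lx = nx/n0 = nx/600: 1, 0.94, 0.87, 0.77, 0.13
lx·mx: 0, 7.52, 5.22, 1.54, 0.13 → R0 = 14.41
x·lx·mx: 0, 7.52, 10.44, 4.62, 0.52 → Σ = 23.1
T = 23.1 / 14.41 = 1.603053… → 1.60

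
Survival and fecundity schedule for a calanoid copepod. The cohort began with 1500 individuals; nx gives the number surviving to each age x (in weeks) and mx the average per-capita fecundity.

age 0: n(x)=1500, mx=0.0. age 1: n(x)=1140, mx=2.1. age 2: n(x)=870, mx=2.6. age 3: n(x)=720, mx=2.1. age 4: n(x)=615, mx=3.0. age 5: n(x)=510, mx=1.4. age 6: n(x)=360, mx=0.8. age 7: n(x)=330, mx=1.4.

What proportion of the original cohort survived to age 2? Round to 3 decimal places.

0.580

l_2 = n_2/n_0 = 870/1500 = 0.58 → 0.580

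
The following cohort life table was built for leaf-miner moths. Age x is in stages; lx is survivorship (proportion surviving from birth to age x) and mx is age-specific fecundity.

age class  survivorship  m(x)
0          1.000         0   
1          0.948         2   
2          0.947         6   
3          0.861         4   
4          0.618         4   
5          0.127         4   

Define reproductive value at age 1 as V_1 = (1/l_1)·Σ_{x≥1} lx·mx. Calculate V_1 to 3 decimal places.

lx·mx for x ≥ 1: 1.896, 5.682, 3.444, 2.472, 0.508 → sum = 14.002
V_1 = 14.002 / l_1 = 14.002 / 0.948 = 14.770042… → 14.770

14.770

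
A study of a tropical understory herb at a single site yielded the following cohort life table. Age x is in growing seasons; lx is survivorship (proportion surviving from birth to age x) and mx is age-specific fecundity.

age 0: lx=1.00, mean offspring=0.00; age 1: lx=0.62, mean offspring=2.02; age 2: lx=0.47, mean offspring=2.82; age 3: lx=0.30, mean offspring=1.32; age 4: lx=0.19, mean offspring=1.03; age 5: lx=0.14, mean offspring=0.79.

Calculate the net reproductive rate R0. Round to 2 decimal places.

lx·mx by age: 0, 1.2524, 1.3254, 0.396, 0.1957, 0.1106
R0 = Σ lx·mx = 3.2801 → 3.28

3.28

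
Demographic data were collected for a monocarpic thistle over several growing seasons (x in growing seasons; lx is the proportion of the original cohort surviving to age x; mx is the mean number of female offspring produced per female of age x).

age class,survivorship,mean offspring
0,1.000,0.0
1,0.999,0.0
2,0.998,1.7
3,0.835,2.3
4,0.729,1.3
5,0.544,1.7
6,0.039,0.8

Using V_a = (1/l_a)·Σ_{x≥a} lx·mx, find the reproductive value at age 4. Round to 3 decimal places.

2.611

lx·mx for x ≥ 4: 0.9477, 0.9248, 0.0312 → sum = 1.9037
V_4 = 1.9037 / l_4 = 1.9037 / 0.729 = 2.611385… → 2.611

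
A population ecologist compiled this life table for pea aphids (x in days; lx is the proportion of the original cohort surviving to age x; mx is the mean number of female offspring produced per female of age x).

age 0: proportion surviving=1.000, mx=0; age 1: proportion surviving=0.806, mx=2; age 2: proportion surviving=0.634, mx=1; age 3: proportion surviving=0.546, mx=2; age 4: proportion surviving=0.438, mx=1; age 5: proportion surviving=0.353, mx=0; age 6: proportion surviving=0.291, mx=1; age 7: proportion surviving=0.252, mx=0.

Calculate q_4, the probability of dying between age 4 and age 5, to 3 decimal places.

0.194

q_4 = (l_4 − l_5) / l_4 = (0.438 − 0.353) / 0.438
     = 0.085 / 0.438 = 0.194064… → 0.194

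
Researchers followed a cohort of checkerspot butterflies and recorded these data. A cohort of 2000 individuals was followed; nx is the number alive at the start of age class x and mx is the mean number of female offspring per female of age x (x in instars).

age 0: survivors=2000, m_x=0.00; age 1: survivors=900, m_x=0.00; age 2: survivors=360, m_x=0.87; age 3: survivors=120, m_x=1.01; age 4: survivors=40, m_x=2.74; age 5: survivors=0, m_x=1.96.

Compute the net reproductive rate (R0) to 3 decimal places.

0.272

lx = nx/n0 = nx/2000: 1, 0.45, 0.18, 0.06, 0.02, 0
lx·mx by age: 0, 0, 0.1566, 0.0606, 0.0548, 0
R0 = Σ lx·mx = 0.272 → 0.272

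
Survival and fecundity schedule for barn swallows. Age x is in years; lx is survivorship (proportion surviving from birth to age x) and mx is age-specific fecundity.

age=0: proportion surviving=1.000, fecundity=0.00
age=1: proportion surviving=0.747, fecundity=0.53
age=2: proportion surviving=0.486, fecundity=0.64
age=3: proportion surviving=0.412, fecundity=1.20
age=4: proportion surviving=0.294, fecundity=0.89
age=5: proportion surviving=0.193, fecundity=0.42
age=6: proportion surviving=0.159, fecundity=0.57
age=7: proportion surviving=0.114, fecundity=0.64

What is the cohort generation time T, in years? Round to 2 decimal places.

lx·mx: 0, 0.39591, 0.31104, 0.4944, 0.26166, 0.08106, 0.09063, 0.07296 → R0 = 1.70766
x·lx·mx: 0, 0.39591, 0.62208, 1.4832, 1.04664, 0.4053, 0.54378, 0.51072 → Σ = 5.00763
T = 5.00763 / 1.70766 = 2.932451… → 2.93

2.93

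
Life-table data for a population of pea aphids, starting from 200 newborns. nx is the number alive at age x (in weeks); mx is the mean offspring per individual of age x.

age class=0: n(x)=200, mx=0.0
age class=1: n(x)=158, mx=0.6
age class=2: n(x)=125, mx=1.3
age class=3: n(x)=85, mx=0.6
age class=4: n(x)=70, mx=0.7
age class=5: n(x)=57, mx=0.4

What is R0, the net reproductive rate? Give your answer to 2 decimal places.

lx = nx/n0 = nx/200: 1, 0.79, 0.625, 0.425, 0.35, 0.285
lx·mx by age: 0, 0.474, 0.8125, 0.255, 0.245, 0.114
R0 = Σ lx·mx = 1.9005 → 1.90

1.90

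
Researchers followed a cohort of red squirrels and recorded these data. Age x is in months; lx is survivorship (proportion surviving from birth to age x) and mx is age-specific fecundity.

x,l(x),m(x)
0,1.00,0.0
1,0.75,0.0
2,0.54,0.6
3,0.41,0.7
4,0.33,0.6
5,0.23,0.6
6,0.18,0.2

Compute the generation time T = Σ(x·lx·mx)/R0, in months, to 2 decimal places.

3.26

lx·mx: 0, 0, 0.324, 0.287, 0.198, 0.138, 0.036 → R0 = 0.983
x·lx·mx: 0, 0, 0.648, 0.861, 0.792, 0.69, 0.216 → Σ = 3.207
T = 3.207 / 0.983 = 3.262462… → 3.26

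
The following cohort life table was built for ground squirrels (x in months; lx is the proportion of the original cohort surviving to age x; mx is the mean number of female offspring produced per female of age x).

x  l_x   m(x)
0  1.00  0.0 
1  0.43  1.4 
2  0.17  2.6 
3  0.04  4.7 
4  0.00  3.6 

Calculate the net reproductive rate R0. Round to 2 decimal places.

1.23

lx·mx by age: 0, 0.602, 0.442, 0.188, 0
R0 = Σ lx·mx = 1.232 → 1.23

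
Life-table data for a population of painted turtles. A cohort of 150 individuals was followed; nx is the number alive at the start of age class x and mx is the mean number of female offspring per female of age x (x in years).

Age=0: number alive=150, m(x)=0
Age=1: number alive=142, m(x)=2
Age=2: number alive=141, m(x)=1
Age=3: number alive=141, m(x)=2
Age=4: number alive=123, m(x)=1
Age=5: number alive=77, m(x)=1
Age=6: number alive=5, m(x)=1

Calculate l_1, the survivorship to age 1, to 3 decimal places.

l_1 = n_1/n_0 = 142/150 = 0.946667… → 0.947

0.947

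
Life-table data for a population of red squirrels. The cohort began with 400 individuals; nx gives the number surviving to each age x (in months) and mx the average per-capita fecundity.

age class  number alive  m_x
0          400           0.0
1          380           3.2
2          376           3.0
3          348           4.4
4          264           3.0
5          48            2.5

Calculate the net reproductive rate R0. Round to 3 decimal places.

11.968

lx = nx/n0 = nx/400: 1, 0.95, 0.94, 0.87, 0.66, 0.12
lx·mx by age: 0, 3.04, 2.82, 3.828, 1.98, 0.3
R0 = Σ lx·mx = 11.968 → 11.968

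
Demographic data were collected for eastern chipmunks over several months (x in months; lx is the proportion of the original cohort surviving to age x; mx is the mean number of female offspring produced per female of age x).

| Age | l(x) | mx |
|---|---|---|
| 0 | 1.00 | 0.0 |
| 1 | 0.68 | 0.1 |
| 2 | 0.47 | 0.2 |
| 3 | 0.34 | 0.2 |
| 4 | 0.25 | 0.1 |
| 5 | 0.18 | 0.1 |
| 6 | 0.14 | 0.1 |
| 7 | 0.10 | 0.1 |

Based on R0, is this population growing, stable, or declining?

declining

R0 = Σ lx·mx = 0 + 0.068 + 0.094 + 0.068 + 0.025 + 0.018 + 0.014 + 0.01 = 0.297
R0 < 1, so the population is declining.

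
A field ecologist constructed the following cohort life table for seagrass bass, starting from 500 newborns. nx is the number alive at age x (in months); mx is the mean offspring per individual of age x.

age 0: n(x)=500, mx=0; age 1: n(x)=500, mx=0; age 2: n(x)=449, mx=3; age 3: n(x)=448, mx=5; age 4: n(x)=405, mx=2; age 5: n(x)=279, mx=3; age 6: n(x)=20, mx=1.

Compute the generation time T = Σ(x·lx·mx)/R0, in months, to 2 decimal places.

3.23

lx = nx/n0 = nx/500: 1, 1, 0.898, 0.896, 0.81, 0.558, 0.04
lx·mx: 0, 0, 2.694, 4.48, 1.62, 1.674, 0.04 → R0 = 10.508
x·lx·mx: 0, 0, 5.388, 13.44, 6.48, 8.37, 0.24 → Σ = 33.918
T = 33.918 / 10.508 = 3.227826… → 3.23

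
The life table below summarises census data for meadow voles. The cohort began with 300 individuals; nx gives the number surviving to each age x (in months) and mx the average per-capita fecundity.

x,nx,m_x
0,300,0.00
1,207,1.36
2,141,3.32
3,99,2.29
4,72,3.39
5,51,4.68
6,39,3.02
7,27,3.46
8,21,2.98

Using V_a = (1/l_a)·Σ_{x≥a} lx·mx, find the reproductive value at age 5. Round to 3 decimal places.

10.048

lx = nx/n0 = nx/300: 1, 0.69, 0.47, 0.33, 0.24, 0.17, 0.13, 0.09, 0.07
lx·mx for x ≥ 5: 0.7956, 0.3926, 0.3114, 0.2086 → sum = 1.7082
V_5 = 1.7082 / l_5 = 1.7082 / 0.17 = 10.048235… → 10.048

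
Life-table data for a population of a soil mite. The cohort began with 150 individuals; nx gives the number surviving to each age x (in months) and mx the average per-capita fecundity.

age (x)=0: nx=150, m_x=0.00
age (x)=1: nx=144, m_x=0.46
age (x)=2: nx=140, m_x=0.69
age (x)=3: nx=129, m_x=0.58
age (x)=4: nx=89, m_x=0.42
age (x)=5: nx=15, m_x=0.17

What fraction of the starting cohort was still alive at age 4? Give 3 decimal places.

l_4 = n_4/n_0 = 89/150 = 0.593333… → 0.593

0.593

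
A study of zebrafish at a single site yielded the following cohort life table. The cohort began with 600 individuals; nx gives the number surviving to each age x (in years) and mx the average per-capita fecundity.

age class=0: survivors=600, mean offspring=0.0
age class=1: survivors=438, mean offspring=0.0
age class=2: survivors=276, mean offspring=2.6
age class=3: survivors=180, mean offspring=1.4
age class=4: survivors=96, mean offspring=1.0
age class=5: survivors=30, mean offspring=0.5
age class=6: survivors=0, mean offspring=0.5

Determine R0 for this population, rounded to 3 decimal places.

1.801

lx = nx/n0 = nx/600: 1, 0.73, 0.46, 0.3, 0.16, 0.05, 0
lx·mx by age: 0, 0, 1.196, 0.42, 0.16, 0.025, 0
R0 = Σ lx·mx = 1.801 → 1.801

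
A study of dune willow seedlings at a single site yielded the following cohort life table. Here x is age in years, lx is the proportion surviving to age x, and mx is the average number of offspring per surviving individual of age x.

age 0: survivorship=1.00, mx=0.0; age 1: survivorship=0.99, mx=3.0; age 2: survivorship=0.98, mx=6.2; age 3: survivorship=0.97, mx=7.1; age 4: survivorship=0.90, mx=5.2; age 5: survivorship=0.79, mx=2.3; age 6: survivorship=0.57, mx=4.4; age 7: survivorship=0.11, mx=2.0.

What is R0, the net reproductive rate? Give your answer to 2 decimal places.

lx·mx by age: 0, 2.97, 6.076, 6.887, 4.68, 1.817, 2.508, 0.22
R0 = Σ lx·mx = 25.158 → 25.16

25.16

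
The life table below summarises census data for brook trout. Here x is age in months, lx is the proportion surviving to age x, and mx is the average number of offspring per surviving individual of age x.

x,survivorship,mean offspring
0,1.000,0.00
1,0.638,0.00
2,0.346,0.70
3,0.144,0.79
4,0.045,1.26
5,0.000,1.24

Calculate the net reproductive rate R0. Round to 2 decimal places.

0.41

lx·mx by age: 0, 0, 0.2422, 0.11376, 0.0567, 0
R0 = Σ lx·mx = 0.41266 → 0.41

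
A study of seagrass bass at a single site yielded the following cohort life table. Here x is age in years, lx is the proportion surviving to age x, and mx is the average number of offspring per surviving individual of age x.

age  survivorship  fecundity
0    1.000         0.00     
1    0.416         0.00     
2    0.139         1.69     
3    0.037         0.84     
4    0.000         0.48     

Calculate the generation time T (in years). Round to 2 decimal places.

lx·mx: 0, 0, 0.23491, 0.03108, 0 → R0 = 0.26599
x·lx·mx: 0, 0, 0.46982, 0.09324, 0 → Σ = 0.56306
T = 0.56306 / 0.26599 = 2.116846… → 2.12

2.12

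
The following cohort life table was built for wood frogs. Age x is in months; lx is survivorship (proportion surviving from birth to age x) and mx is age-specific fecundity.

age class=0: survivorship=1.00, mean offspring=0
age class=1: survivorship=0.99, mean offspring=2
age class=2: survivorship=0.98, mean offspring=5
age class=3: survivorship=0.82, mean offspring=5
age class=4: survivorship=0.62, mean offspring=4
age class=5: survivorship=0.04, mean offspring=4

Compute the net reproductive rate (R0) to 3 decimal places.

lx·mx by age: 0, 1.98, 4.9, 4.1, 2.48, 0.16
R0 = Σ lx·mx = 13.62 → 13.620

13.620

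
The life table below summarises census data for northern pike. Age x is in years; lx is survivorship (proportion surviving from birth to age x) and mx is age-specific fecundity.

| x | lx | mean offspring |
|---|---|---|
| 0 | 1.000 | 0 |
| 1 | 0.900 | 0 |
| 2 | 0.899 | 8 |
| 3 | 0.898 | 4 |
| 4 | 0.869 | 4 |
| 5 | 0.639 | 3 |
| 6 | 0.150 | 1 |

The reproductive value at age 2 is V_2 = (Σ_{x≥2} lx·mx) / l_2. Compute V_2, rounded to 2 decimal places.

lx·mx for x ≥ 2: 7.192, 3.592, 3.476, 1.917, 0.15 → sum = 16.327
V_2 = 16.327 / l_2 = 16.327 / 0.899 = 18.16129… → 18.16

18.16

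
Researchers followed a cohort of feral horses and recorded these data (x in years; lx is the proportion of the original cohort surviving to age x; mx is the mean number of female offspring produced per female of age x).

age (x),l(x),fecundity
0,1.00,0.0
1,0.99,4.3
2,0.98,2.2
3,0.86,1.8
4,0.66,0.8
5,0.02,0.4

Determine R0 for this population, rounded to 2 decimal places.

8.50

lx·mx by age: 0, 4.257, 2.156, 1.548, 0.528, 0.008
R0 = Σ lx·mx = 8.497 → 8.50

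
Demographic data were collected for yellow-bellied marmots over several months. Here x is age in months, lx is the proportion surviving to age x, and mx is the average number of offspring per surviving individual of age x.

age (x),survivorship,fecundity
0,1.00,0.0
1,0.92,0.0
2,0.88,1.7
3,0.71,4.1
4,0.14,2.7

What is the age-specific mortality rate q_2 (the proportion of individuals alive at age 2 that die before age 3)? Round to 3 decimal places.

q_2 = (l_2 − l_3) / l_2 = (0.88 − 0.71) / 0.88
     = 0.17 / 0.88 = 0.193182… → 0.193

0.193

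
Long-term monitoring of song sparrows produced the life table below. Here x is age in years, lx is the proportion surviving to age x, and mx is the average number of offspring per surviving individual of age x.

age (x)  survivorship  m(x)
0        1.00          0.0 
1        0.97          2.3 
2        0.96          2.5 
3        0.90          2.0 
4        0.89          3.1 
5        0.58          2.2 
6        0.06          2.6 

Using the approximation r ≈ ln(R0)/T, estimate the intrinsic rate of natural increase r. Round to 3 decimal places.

R0 = Σ lx·mx = 0 + 2.231 + 2.4 + 1.8 + 2.759 + 1.276 + 0.156 = 10.622
Σ x·lx·mx = 30.783; T = 30.783/10.622 = 2.89804…
r ≈ ln(R0)/T = ln(10.622)/2.89804… = 0.81535… → 0.815

0.815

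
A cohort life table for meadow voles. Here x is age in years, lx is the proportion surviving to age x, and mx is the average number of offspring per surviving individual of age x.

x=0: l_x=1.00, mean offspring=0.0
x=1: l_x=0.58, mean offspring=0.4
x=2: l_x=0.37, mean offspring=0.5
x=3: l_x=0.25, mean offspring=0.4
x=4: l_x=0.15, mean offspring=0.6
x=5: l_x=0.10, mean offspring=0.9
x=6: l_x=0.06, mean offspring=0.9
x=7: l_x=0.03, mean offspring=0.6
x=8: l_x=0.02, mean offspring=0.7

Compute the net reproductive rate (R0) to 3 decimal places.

lx·mx by age: 0, 0.232, 0.185, 0.1, 0.09, 0.09, 0.054, 0.018, 0.014
R0 = Σ lx·mx = 0.783 → 0.783

0.783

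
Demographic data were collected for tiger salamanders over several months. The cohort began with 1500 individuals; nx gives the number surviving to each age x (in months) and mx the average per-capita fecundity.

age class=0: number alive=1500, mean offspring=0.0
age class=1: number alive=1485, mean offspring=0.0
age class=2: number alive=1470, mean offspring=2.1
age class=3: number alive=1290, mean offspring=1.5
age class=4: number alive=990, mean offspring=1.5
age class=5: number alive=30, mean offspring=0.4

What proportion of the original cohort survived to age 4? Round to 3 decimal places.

l_4 = n_4/n_0 = 990/1500 = 0.66 → 0.660

0.660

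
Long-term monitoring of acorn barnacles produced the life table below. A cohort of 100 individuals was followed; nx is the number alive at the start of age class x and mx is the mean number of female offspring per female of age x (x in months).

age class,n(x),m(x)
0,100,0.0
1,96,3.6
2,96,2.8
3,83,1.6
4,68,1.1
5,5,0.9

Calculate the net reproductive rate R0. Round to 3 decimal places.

lx = nx/n0 = nx/100: 1, 0.96, 0.96, 0.83, 0.68, 0.05
lx·mx by age: 0, 3.456, 2.688, 1.328, 0.748, 0.045
R0 = Σ lx·mx = 8.265 → 8.265

8.265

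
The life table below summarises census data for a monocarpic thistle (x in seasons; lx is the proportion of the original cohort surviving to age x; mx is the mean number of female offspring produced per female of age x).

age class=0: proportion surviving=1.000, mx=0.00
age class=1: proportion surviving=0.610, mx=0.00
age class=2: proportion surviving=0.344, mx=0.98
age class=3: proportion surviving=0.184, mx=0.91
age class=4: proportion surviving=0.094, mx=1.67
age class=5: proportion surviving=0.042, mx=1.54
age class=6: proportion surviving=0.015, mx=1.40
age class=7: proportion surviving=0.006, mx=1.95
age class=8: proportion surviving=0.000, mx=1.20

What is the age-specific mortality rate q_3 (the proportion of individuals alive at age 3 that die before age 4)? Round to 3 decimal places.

0.489

q_3 = (l_3 − l_4) / l_3 = (0.184 − 0.094) / 0.184
     = 0.09 / 0.184 = 0.48913… → 0.489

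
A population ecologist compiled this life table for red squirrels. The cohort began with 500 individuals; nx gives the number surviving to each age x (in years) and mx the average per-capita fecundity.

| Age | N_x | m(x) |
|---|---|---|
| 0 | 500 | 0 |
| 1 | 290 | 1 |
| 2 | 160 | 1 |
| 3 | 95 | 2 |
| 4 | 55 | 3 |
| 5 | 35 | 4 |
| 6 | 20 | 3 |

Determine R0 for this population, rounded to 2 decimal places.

2.01

lx = nx/n0 = nx/500: 1, 0.58, 0.32, 0.19, 0.11, 0.07, 0.04
lx·mx by age: 0, 0.58, 0.32, 0.38, 0.33, 0.28, 0.12
R0 = Σ lx·mx = 2.01 → 2.01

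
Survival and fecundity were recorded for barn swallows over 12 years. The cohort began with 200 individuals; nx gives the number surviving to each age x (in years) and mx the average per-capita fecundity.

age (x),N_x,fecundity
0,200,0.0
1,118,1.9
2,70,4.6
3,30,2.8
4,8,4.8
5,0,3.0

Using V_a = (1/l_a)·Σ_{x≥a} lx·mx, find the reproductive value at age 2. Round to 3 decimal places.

lx = nx/n0 = nx/200: 1, 0.59, 0.35, 0.15, 0.04, 0
lx·mx for x ≥ 2: 1.61, 0.42, 0.192, 0 → sum = 2.222
V_2 = 2.222 / l_2 = 2.222 / 0.35 = 6.348571… → 6.349

6.349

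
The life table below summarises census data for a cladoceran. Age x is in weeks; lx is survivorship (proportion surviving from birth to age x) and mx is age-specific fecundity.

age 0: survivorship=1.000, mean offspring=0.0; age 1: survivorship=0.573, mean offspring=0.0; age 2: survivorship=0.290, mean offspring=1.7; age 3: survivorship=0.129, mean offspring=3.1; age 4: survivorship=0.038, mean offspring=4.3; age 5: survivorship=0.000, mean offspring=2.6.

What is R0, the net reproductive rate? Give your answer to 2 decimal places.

1.06

lx·mx by age: 0, 0, 0.493, 0.3999, 0.1634, 0
R0 = Σ lx·mx = 1.0563 → 1.06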